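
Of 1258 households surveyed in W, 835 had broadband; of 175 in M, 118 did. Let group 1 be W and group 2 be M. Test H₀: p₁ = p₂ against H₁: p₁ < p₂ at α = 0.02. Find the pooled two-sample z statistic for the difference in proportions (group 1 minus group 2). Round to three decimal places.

z = -0.277

p̂₁ = 835/1258 = 0.66375, p̂₂ = 118/175 = 0.67429.
Pooled p̂ = (835+118)/(1258+175) = 953/1433 = 0.66504.
SE = √(p̂(1−p̂)(1/n₁+1/n₂)) = √(0.66504·0.33496·0.0065092) = √(0.00145) = 0.03808.
z = (0.66375 − 0.67429)/0.03808 = -0.01054/0.03808 = -0.277.
p-value = P(Z < -0.277) ≈ 0.3910; since p > α = 0.02, fail to reject H₀.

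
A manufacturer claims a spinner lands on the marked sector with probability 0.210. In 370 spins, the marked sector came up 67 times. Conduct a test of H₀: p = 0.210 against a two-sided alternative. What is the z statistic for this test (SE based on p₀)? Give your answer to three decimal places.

p̂ = 67/370 ≈ 0.18108.
Standard error under H₀: √(0.21×0.79/370) = 0.02117.
z = (0.18108 − 0.21)/0.02117 = -0.02892/0.02117 = -1.366.
p-value = 2·P(Z > 1.366) ≈ 0.1720.

z = -1.366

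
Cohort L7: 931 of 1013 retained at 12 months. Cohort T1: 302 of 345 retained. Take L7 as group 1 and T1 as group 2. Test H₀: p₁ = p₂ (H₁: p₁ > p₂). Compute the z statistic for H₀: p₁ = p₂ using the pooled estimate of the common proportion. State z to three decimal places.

z = 2.424

p̂₁ = 931/1013 = 0.919052, p̂₂ = 302/345 = 0.875362.
Pooled p̂ = (931+302)/(1013+345) = 1233/1358 = 0.907953.
SE = √(0.0835745 × 0.00388572) = 0.018021.
z = (0.919052 − 0.875362)/0.018021 = 0.043690/0.018021 = 2.424.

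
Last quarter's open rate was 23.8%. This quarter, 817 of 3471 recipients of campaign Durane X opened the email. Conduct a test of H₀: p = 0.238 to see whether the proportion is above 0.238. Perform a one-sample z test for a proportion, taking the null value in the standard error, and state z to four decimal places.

z = -0.3626

p̂ = 817/3471 ≈ 0.235379.
Under H₀, SE = √(0.238·0.762/3471) = √(5.22489e-05) = 0.007228.
z = (0.235379 − 0.238)/0.007228 = -0.002621/0.007228 = -0.3626.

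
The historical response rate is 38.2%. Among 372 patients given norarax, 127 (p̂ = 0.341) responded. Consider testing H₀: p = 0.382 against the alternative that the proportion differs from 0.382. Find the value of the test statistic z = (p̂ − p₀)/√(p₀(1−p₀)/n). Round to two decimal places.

z = -1.61

p̂ = 127/372 = 0.3414.
SE = √(p₀(1−p₀)/n) = √(0.23608/372) = 0.0252.
z = (0.3414 − 0.382)/0.0252 = -0.0406/0.0252 = -1.61.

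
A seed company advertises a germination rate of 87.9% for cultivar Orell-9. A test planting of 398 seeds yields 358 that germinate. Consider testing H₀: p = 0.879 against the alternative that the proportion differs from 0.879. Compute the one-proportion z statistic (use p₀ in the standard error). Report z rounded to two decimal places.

z = 1.25

p̂ = 358/398 ≈ 0.89950.
Under H₀, SE = √(0.879·0.121/398) = √(0.000267234) = 0.01635.
z = (0.89950 − 0.879)/0.01635 = 0.02050/0.01635 = 1.25.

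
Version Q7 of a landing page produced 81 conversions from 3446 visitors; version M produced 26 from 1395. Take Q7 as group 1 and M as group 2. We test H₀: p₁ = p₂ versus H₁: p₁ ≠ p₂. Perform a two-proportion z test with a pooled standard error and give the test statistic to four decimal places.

p̂₁ = 81/3446 = 0.0235055, p̂₂ = 26/1395 = 0.0186380.
Pooled p̂ = (81+26)/(3446+1395) = 107/4841 = 0.0221029.
SE = √(0.0216143 × 0.00100704) = 0.0046655.
z = (0.0235055 − 0.0186380)/0.0046655 = 0.0048675/0.0046655 = 1.0433.
p-value = 2·P(Z > 1.043) ≈ 0.2968.

z = 1.0433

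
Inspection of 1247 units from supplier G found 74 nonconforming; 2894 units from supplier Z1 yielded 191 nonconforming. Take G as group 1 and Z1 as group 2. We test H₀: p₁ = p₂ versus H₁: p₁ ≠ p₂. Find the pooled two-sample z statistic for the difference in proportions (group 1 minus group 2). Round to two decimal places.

p̂₁ = 74/1247 = 0.05934, p̂₂ = 191/2894 = 0.06600.
Pooled p̂ = (74+191)/(1247+2894) = 265/4141 = 0.06399.
SE = √(p̂(1−p̂)(1/n₁+1/n₂)) = √(0.06399·0.93601·0.00114747) = √(6.87321e-05) = 0.00829.
z = (0.05934 − 0.06600)/0.00829 = -0.00666/0.00829 = -0.80.
Two-sided p-value ≈ 2·Φ(−0.803) = 0.4220.

z = -0.80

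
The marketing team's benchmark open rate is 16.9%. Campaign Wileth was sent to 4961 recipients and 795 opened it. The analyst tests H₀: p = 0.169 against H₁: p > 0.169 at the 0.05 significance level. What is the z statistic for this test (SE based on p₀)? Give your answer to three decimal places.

z = -1.645

p̂ = 795/4961 = 0.16025.
Under H₀, SE = √(0.169·0.831/4961) = √(2.83086e-05) = 0.00532.
z = (0.16025 − 0.169)/0.00532 = -0.00875/0.00532 = -1.645.
p-value = P(Z > -1.645) ≈ 0.9500; since p > α = 0.05, fail to reject H₀.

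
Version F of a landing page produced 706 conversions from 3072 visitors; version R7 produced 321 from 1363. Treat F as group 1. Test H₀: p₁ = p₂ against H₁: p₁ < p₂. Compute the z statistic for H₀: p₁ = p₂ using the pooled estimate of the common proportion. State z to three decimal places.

p̂₁ = 706/3072 ≈ 0.229818, p̂₂ = 321/1363 ≈ 0.235510.
Pooled p̂ = (706+321)/(3072+1363) = 1027/4435 = 0.231567.
SE = √(0.177944 × 0.0010592) = 0.013729.
z = (0.229818 − 0.235510)/0.013729 = -0.005692/0.013729 = -0.415.
p-value = P(Z < -0.415) ≈ 0.3392.

z = -0.415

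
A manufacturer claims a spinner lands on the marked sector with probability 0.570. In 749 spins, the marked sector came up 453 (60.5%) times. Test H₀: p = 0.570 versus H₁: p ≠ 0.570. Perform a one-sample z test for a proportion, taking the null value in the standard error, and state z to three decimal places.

p̂ = 453/749 = 0.60481.
SE = √(p₀(1−p₀)/n) = √(0.2451/749) = 0.01809.
z = (0.60481 − 0.57)/0.01809 = 0.03481/0.01809 = 1.924.

z = 1.924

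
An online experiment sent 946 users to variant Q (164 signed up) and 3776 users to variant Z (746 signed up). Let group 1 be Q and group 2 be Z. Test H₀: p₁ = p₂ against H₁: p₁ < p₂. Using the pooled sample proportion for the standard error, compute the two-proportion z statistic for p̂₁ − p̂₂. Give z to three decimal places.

p̂₁ = 164/946 = 0.17336, p̂₂ = 746/3776 = 0.19756.
Pooled p̂ = (164+746)/(946+3776) = 910/4722 = 0.19271.
SE = √(p̂(1−p̂)(1/n₁+1/n₂)) = √(0.19271·0.80729·0.00132191) = √(0.000205658) = 0.01434.
z = (0.17336 − 0.19756)/0.01434 = -0.02420/0.01434 = -1.688.

z = -1.688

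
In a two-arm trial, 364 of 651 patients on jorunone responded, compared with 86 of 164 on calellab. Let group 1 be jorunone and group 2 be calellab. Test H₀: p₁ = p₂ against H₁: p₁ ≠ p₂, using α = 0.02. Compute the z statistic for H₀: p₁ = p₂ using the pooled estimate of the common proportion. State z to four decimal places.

p̂₁ = 364/651 ≈ 0.559140, p̂₂ = 86/164 ≈ 0.524390.
Pooled p̂ = (364+86)/(651+164) = 450/815 = 0.552147.
SE = √(p̂(1−p̂)(1/n₁+1/n₂)) = √(0.552147·0.447853·0.00763366) = √(0.00188766) = 0.043447.
z = (0.559140 − 0.524390)/0.043447 = 0.034750/0.043447 = 0.7998.
Two-sided p-value ≈ 2·Φ(−0.800) = 0.4238. With α = 0.02, fail to reject H₀.

z = 0.7998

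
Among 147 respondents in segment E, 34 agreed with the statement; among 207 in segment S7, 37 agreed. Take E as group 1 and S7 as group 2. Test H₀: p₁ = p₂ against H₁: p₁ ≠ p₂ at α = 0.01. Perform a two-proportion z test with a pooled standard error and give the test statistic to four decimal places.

p̂₁ = 34/147 = 0.231293, p̂₂ = 37/207 = 0.178744.
Pooled p̂ = (34+37)/(147+207) = 71/354 = 0.200565.
SE = √(p̂(1−p̂)(1/n₁+1/n₂)) = √(0.200565·0.799435·0.0116336) = √(0.00186532) = 0.043189.
z = (0.231293 − 0.178744)/0.043189 = 0.052549/0.043189 = 1.2167.
Two-sided p-value ≈ 2·Φ(−1.217) = 0.2237, so at α = 0.01 we fail to reject H₀.

z = 1.2167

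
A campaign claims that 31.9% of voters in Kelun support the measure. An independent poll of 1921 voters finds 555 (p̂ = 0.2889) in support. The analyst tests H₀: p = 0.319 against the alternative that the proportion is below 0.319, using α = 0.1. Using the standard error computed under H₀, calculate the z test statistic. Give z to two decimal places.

z = -2.83

p̂ = 555/1921 ≈ 0.28891.
Under H₀, SE = √(0.319·0.681/1921) = √(0.000113086) = 0.01063.
z = (0.28891 − 0.319)/0.01063 = -0.03009/0.01063 = -2.83.
p-value = P(Z < -2.829) ≈ 0.0023. With α = 0.1, reject H₀.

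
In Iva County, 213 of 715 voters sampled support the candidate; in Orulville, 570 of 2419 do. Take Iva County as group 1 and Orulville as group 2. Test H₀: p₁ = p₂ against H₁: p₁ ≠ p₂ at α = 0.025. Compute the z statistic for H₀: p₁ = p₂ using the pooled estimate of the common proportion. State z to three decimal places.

p̂₁ = 213/715 ≈ 0.29790, p̂₂ = 570/2419 ≈ 0.23563.
Pooled p̂ = (213+570)/(715+2419) = 783/3134 = 0.24984.
SE = √(p̂(1−p̂)(1/n₁+1/n₂)) = √(0.24984·0.75016·0.001812) = √(0.000339605) = 0.01843.
z = (0.29790 − 0.23563)/0.01843 = 0.06227/0.01843 = 3.379.
p-value = 2·P(Z > 3.379) ≈ 0.0007. With α = 0.025, reject H₀.

z = 3.379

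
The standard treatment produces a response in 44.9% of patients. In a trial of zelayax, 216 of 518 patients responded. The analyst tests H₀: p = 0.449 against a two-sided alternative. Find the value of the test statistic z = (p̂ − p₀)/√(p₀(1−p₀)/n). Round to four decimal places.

z = -1.4648

p̂ = 216/518 ≈ 0.416988.
Standard error under H₀: √(0.449×0.551/518) = 0.021854.
z = (0.416988 − 0.449)/0.021854 = -0.032012/0.021854 = -1.4648.
p-value = 2·P(Z > 1.465) ≈ 0.1430.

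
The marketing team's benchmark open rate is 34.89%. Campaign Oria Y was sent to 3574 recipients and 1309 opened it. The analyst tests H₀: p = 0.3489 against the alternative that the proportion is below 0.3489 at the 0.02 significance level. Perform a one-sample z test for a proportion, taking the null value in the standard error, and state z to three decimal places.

z = 2.177

p̂ = 1309/3574 ≈ 0.366256.
SE = √(p₀(1−p₀)/n) = √(0.22717/3574) = 0.007973.
z = (0.366256 − 0.3489)/0.007973 = 0.017356/0.007973 = 2.177.
p-value = P(Z < 2.177) ≈ 0.9853, so at α = 0.02 we fail to reject H₀.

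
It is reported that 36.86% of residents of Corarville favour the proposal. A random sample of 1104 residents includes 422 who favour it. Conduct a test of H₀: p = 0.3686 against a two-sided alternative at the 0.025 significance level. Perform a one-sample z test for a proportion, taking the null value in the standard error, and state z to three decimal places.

z = 0.940

p̂ = 422/1104 = 0.38225.
Standard error under H₀: √(0.3686×0.6314/1104) = 0.01452.
z = (0.38225 − 0.3686)/0.01452 = 0.01365/0.01452 = 0.940.
p-value = 2·P(Z > 0.940) ≈ 0.3473; since p > α = 0.025, fail to reject H₀.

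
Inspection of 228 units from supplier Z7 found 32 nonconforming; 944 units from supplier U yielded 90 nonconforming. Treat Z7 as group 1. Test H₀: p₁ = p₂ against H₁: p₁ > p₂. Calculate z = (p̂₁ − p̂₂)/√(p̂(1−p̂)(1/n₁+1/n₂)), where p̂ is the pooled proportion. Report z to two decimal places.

z = 2.00

p̂₁ = 32/228 ≈ 0.1404, p̂₂ = 90/944 ≈ 0.0953.
Pooled p̂ = (32+90)/(228+944) = 122/1172 = 0.1041.
SE = √(0.0932597 × 0.00544529) = 0.0225.
z = (0.1404 − 0.0953)/0.0225 = 0.0451/0.0225 = 2.00.
p-value = P(Z > 1.997) ≈ 0.0229.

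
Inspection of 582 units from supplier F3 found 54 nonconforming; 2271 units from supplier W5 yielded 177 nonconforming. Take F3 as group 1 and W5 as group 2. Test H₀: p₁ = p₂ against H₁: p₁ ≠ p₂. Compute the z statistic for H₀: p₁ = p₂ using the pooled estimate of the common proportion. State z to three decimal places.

z = 1.171

p̂₁ = 54/582 ≈ 0.09278, p̂₂ = 177/2271 ≈ 0.07794.
Pooled p̂ = (54+177)/(582+2271) = 231/2853 = 0.08097.
SE = √(p̂(1−p̂)(1/n₁+1/n₂)) = √(0.08097·0.91903·0.00215855) = √(0.000160621) = 0.01267.
z = (0.09278 − 0.07794)/0.01267 = 0.01484/0.01267 = 1.171.
p-value = 2·P(Z > 1.171) ≈ 0.2415.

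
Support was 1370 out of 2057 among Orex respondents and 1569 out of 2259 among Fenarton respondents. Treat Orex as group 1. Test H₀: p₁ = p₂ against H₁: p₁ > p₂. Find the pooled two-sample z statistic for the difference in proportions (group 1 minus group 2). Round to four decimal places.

p̂₁ = 1370/2057 ≈ 0.666018, p̂₂ = 1569/2259 ≈ 0.694555.
Pooled p̂ = (1370+1569)/(2057+2259) = 2939/4316 = 0.680955.
SE = √(0.217255 × 0.000928819) = 0.014205.
z = (0.666018 − 0.694555)/0.014205 = -0.028537/0.014205 = -2.0089.

z = -2.0089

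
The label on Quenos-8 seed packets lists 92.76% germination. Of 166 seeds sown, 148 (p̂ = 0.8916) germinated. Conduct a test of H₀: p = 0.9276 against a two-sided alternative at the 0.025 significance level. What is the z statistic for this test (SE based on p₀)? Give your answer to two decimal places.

p̂ = 148/166 ≈ 0.8916.
Under H₀, SE = √(0.9276·0.0724/166) = √(0.000404568) = 0.0201.
z = (0.8916 − 0.9276)/0.0201 = -0.0360/0.0201 = -1.79.
Two-sided p-value ≈ 2·Φ(−1.791) = 0.0732, so at α = 0.025 we fail to reject H₀.

z = -1.79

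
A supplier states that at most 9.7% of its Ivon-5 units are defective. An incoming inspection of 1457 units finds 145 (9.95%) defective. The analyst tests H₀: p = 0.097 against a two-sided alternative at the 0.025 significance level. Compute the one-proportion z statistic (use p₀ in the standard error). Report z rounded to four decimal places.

z = 0.3250

p̂ = 145/1457 ≈ 0.099520.
SE = √(p₀(1−p₀)/n) = √(0.087591/1457) = 0.007754.
z = (0.099520 − 0.097)/0.007754 = 0.002520/0.007754 = 0.3250.
p-value = 2·P(Z > 0.325) ≈ 0.7452; since p > α = 0.025, fail to reject H₀.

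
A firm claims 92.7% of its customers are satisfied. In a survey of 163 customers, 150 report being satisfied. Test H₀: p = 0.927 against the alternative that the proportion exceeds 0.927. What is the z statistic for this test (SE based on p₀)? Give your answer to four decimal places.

z = -0.3315

p̂ = 150/163 ≈ 0.920245.
Under H₀, SE = √(0.927·0.073/163) = √(0.00041516) = 0.020375.
z = (0.920245 − 0.927)/0.020375 = -0.006755/0.020375 = -0.3315.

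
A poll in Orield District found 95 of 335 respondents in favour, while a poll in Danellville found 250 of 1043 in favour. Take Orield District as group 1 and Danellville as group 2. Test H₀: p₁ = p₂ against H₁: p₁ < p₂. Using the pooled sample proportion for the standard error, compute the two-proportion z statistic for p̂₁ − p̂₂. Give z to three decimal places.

z = 1.613

p̂₁ = 95/335 = 0.28358, p̂₂ = 250/1043 = 0.23969.
Pooled p̂ = (95+250)/(335+1043) = 345/1378 = 0.25036.
SE = √(p̂(1−p̂)(1/n₁+1/n₂)) = √(0.25036·0.74964·0.00394385) = √(0.000740186) = 0.02721.
z = (0.28358 − 0.23969)/0.02721 = 0.04389/0.02721 = 1.613.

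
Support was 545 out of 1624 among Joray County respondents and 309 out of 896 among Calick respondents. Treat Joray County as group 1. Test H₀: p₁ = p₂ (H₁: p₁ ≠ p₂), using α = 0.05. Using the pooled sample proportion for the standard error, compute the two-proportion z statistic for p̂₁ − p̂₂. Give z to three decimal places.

p̂₁ = 545/1624 = 0.33559, p̂₂ = 309/896 = 0.34487.
Pooled p̂ = (545+309)/(1624+896) = 854/2520 = 0.33889.
SE = √(0.224043 × 0.00173183) = 0.01970.
z = (0.33559 − 0.34487)/0.01970 = -0.00928/0.01970 = -0.471.
p-value = 2·P(Z > 0.471) ≈ 0.6377. With α = 0.05, fail to reject H₀.

z = -0.471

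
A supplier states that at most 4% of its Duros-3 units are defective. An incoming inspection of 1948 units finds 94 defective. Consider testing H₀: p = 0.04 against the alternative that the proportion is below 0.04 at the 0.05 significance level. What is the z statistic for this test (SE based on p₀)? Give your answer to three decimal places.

z = 1.859

p̂ = 94/1948 ≈ 0.048255.
SE = √(p₀(1−p₀)/n) = √(0.0384/1948) = 0.004440.
z = (0.048255 − 0.04)/0.004440 = 0.008255/0.004440 = 1.859.
p-value = P(Z < 1.859) ≈ 0.9685, so at α = 0.05 we fail to reject H₀.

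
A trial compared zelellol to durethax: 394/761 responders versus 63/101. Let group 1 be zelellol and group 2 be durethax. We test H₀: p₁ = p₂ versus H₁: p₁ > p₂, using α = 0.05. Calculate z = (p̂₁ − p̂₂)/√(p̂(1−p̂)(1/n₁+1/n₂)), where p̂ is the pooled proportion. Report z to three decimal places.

p̂₁ = 394/761 = 0.51774, p̂₂ = 63/101 = 0.62376.
Pooled p̂ = (394+63)/(761+101) = 457/862 = 0.53016.
SE = √(p̂(1−p̂)(1/n₁+1/n₂)) = √(0.53016·0.46984·0.0112151) = √(0.00279356) = 0.05285.
z = (0.51774 − 0.62376)/0.05285 = -0.10602/0.05285 = -2.006.
p-value = P(Z > -2.006) ≈ 0.9776. With α = 0.05, fail to reject H₀.

z = -2.006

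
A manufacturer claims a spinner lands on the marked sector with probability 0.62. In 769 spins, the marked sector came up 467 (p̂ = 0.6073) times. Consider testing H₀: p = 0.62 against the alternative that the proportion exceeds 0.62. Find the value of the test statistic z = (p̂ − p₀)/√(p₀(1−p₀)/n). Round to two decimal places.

z = -0.73

p̂ = 467/769 ≈ 0.6073.
SE = √(p₀(1−p₀)/n) = √(0.2356/769) = 0.0175.
z = (0.6073 − 0.62)/0.0175 = -0.0127/0.0175 = -0.73.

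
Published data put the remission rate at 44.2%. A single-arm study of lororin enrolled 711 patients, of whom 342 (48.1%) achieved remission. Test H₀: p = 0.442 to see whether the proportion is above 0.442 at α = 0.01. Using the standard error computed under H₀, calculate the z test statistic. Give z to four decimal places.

z = 2.0947

p̂ = 342/711 = 0.481013.
SE = √(p₀(1−p₀)/n) = √(0.24664/711) = 0.018625.
z = (0.481013 − 0.442)/0.018625 = 0.039013/0.018625 = 2.0947.
p-value = P(Z > 2.095) ≈ 0.0181, so at α = 0.01 we fail to reject H₀.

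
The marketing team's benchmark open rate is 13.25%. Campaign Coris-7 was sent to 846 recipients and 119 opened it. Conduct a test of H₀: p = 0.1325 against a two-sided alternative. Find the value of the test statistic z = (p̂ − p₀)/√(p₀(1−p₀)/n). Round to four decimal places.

p̂ = 119/846 ≈ 0.140662.
SE = √(p₀(1−p₀)/n) = √(0.11494/846) = 0.011656.
z = (0.140662 − 0.1325)/0.011656 = 0.008162/0.011656 = 0.7002.
Two-sided p-value ≈ 2·Φ(−0.700) = 0.4838.

z = 0.7002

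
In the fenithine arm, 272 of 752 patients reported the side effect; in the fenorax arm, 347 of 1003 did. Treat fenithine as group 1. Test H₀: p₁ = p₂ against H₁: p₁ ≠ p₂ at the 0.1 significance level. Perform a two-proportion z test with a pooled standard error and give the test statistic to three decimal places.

z = 0.683

p̂₁ = 272/752 = 0.36170, p̂₂ = 347/1003 = 0.34596.
Pooled p̂ = (272+347)/(752+1003) = 619/1755 = 0.35271.
SE = √(0.228305 × 0.0023268) = 0.02305.
z = (0.36170 − 0.34596)/0.02305 = 0.01574/0.02305 = 0.683.
Two-sided p-value ≈ 2·Φ(−0.683) = 0.4947; since p > α = 0.1, fail to reject H₀.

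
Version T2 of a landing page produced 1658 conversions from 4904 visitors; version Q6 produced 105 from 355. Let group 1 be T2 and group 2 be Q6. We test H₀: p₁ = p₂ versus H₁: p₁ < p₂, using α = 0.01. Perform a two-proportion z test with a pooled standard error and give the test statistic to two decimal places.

z = 1.63

p̂₁ = 1658/4904 ≈ 0.3381, p̂₂ = 105/355 ≈ 0.2958.
Pooled p̂ = (1658+105)/(4904+355) = 1763/5259 = 0.3352.
SE = √(p̂(1−p̂)(1/n₁+1/n₂)) = √(0.3352·0.6648·0.00302082) = √(0.000673196) = 0.0259.
z = (0.3381 − 0.2958)/0.0259 = 0.0423/0.0259 = 1.63.
p-value = P(Z < 1.631) ≈ 0.9485, so at α = 0.01 we fail to reject H₀.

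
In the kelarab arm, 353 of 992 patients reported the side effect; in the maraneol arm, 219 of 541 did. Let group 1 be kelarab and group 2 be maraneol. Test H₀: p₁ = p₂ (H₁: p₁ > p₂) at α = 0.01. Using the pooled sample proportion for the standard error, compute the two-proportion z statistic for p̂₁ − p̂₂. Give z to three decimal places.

p̂₁ = 353/992 = 0.35585, p̂₂ = 219/541 = 0.40481.
Pooled p̂ = (353+219)/(992+541) = 572/1533 = 0.37312.
SE = √(0.233903 × 0.00285649) = 0.02585.
z = (0.35585 − 0.40481)/0.02585 = -0.04896/0.02585 = -1.894.
p-value = P(Z > -1.894) ≈ 0.9709. With α = 0.01, fail to reject H₀.

z = -1.894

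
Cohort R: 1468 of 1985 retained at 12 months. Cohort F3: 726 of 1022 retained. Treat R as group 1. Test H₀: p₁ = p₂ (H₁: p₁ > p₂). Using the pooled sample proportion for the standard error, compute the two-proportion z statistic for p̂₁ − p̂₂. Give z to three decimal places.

p̂₁ = 1468/1985 ≈ 0.73955, p̂₂ = 726/1022 ≈ 0.71037.
Pooled p̂ = (1468+726)/(1985+1022) = 2194/3007 = 0.72963.
SE = √(0.19727 × 0.00148225) = 0.01710.
z = (0.73955 − 0.71037)/0.01710 = 0.02918/0.01710 = 1.706.

z = 1.706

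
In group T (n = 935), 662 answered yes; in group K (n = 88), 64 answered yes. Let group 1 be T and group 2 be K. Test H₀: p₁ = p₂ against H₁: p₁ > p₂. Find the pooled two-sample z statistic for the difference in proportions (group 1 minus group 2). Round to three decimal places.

z = -0.380

p̂₁ = 662/935 ≈ 0.70802, p̂₂ = 64/88 ≈ 0.72727.
Pooled p̂ = (662+64)/(935+88) = 726/1023 = 0.70968.
SE = √(0.206035 × 0.0124332) = 0.05061.
z = (0.70802 − 0.72727)/0.05061 = -0.01925/0.05061 = -0.380.
p-value = P(Z > -0.380) ≈ 0.6482.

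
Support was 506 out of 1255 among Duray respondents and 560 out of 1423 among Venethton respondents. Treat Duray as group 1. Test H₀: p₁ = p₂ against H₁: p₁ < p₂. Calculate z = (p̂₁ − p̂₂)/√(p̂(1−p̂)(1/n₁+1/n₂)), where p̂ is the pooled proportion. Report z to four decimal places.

z = 0.5092

p̂₁ = 506/1255 = 0.403187, p̂₂ = 560/1423 = 0.393535.
Pooled p̂ = (506+560)/(1255+1423) = 1066/2678 = 0.398058.
SE = √(p̂(1−p̂)(1/n₁+1/n₂)) = √(0.398058·0.601942·0.00149955) = √(0.000359305) = 0.018955.
z = (0.403187 − 0.393535)/0.018955 = 0.009652/0.018955 = 0.5092.
p-value = P(Z < 0.509) ≈ 0.6947.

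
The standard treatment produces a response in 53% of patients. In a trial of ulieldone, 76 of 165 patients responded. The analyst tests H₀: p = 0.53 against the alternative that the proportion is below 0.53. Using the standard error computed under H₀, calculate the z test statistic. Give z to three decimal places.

p̂ = 76/165 ≈ 0.46061.
Under H₀, SE = √(0.53·0.47/165) = √(0.0015097) = 0.03885.
z = (0.46061 − 0.53)/0.03885 = -0.06939/0.03885 = -1.786.
p-value = P(Z < -1.786) ≈ 0.0371.

z = -1.786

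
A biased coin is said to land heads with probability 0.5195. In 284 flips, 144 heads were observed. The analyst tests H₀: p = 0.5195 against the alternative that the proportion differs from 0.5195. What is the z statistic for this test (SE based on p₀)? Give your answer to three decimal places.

z = -0.420

p̂ = 144/284 ≈ 0.50704.
Under H₀, SE = √(0.5195·0.4805/284) = √(0.000878943) = 0.02965.
z = (0.50704 − 0.5195)/0.02965 = -0.01246/0.02965 = -0.420.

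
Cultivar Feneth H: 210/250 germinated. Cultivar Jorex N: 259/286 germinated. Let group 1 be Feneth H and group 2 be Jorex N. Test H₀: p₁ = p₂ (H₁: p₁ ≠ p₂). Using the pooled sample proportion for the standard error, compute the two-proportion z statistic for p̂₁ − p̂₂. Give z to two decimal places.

p̂₁ = 210/250 ≈ 0.8400, p̂₂ = 259/286 ≈ 0.9056.
Pooled p̂ = (210+259)/(250+286) = 469/536 = 0.8750.
SE = √(0.109375 × 0.0074965) = 0.0286.
z = (0.8400 − 0.9056)/0.0286 = -0.0656/0.0286 = -2.29.
p-value = 2·P(Z > 2.291) ≈ 0.0220.

z = -2.29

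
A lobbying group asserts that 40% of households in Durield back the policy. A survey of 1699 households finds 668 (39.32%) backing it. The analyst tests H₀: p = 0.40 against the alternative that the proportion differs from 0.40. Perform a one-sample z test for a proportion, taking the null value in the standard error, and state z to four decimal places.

z = -0.5745

p̂ = 668/1699 = 0.393172.
Standard error under H₀: √(0.4×0.6/1699) = 0.011885.
z = (0.393172 − 0.4)/0.011885 = -0.006828/0.011885 = -0.5745.
Two-sided p-value ≈ 2·Φ(−0.574) = 0.5657.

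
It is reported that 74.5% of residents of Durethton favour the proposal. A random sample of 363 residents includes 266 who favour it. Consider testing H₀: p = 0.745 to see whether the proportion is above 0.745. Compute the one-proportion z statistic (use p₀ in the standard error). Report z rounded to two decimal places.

p̂ = 266/363 = 0.7328.
SE = √(p₀(1−p₀)/n) = √(0.18998/363) = 0.0229.
z = (0.7328 − 0.745)/0.0229 = -0.0122/0.0229 = -0.53.
p-value = P(Z > -0.534) ≈ 0.7034.

z = -0.53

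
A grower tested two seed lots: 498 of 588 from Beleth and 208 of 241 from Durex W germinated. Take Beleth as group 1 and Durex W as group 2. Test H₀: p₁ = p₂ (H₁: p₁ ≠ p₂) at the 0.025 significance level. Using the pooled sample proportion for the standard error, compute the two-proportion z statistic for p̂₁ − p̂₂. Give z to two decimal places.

p̂₁ = 498/588 ≈ 0.84694, p̂₂ = 208/241 ≈ 0.86307.
Pooled p̂ = (498+208)/(588+241) = 706/829 = 0.85163.
SE = √(0.126357 × 0.00585006) = 0.02719.
z = (0.84694 − 0.86307)/0.02719 = -0.01613/0.02719 = -0.59.
Two-sided p-value ≈ 2·Φ(−0.593) = 0.5530, so at α = 0.025 we fail to reject H₀.

z = -0.59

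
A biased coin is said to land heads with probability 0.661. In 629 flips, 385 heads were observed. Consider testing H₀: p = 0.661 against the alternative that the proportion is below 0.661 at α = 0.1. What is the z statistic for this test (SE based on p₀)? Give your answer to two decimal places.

z = -2.59

p̂ = 385/629 = 0.6121.
Under H₀, SE = √(0.661·0.339/629) = √(0.000356246) = 0.0189.
z = (0.6121 − 0.661)/0.0189 = -0.0489/0.0189 = -2.59.
p-value = P(Z < -2.592) ≈ 0.0048, so at α = 0.1 we reject H₀.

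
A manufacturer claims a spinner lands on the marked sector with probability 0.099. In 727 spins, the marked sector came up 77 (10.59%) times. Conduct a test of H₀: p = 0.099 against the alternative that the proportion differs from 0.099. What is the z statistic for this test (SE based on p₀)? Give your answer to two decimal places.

z = 0.62

p̂ = 77/727 = 0.1059.
Under H₀, SE = √(0.099·0.901/727) = √(0.000122695) = 0.0111.
z = (0.1059 − 0.099)/0.0111 = 0.0069/0.0111 = 0.62.
Two-sided p-value ≈ 2·Φ(−0.624) = 0.5325.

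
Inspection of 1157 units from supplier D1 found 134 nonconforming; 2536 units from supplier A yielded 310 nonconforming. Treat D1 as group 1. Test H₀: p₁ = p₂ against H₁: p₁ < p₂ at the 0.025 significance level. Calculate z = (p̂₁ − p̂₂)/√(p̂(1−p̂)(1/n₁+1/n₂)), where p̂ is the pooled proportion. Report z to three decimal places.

p̂₁ = 134/1157 ≈ 0.115817, p̂₂ = 310/2536 ≈ 0.122240.
Pooled p̂ = (134+310)/(1157+2536) = 444/3693 = 0.120227.
SE = √(p̂(1−p̂)(1/n₁+1/n₂)) = √(0.120227·0.879773·0.00125863) = √(0.000133128) = 0.011538.
z = (0.115817 − 0.122240)/0.011538 = -0.006423/0.011538 = -0.557.
p-value = P(Z < -0.557) ≈ 0.2889; since p > α = 0.025, fail to reject H₀.

z = -0.557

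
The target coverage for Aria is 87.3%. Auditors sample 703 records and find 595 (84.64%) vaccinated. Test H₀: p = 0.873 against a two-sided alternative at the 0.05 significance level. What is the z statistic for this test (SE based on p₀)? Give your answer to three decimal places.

z = -2.120

p̂ = 595/703 ≈ 0.84637.
Standard error under H₀: √(0.873×0.127/703) = 0.01256.
z = (0.84637 − 0.873)/0.01256 = -0.02663/0.01256 = -2.120.
Two-sided p-value ≈ 2·Φ(−2.120) = 0.0340. With α = 0.05, reject H₀.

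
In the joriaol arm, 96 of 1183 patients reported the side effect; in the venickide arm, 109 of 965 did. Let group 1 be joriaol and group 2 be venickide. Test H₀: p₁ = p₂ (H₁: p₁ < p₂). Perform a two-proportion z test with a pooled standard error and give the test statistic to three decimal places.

p̂₁ = 96/1183 = 0.081150, p̂₂ = 109/965 = 0.112953.
Pooled p̂ = (96+109)/(1183+965) = 205/2148 = 0.095438.
SE = √(0.0863293 × 0.00188158) = 0.012745.
z = (0.081150 − 0.112953)/0.012745 = -0.031803/0.012745 = -2.495.

z = -2.495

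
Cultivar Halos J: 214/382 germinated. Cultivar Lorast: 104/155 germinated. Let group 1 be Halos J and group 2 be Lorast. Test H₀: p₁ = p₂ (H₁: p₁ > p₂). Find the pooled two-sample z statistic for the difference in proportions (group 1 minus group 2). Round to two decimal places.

p̂₁ = 214/382 = 0.5602, p̂₂ = 104/155 = 0.6710.
Pooled p̂ = (214+104)/(382+155) = 318/537 = 0.5922.
SE = √(0.241503 × 0.00906941) = 0.0468.
z = (0.5602 − 0.6710)/0.0468 = -0.1108/0.0468 = -2.37.
p-value = P(Z > -2.367) ≈ 0.9910.

z = -2.37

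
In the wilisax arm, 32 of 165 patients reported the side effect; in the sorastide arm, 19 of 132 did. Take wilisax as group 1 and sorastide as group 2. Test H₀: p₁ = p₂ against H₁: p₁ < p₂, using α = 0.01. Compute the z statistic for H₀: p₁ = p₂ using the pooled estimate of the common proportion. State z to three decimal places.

p̂₁ = 32/165 ≈ 0.19394, p̂₂ = 19/132 ≈ 0.14394.
Pooled p̂ = (32+19)/(165+132) = 51/297 = 0.17172.
SE = √(0.14223 × 0.0136364) = 0.04404.
z = (0.19394 − 0.14394)/0.04404 = 0.05000/0.04404 = 1.135.
p-value = P(Z < 1.135) ≈ 0.8719; since p > α = 0.01, fail to reject H₀.

z = 1.135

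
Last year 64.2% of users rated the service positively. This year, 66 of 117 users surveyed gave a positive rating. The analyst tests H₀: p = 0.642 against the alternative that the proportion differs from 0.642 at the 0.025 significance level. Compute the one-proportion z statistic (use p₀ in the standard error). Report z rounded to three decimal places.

z = -1.758

p̂ = 66/117 = 0.56410.
SE = √(p₀(1−p₀)/n) = √(0.22984/117) = 0.04432.
z = (0.56410 − 0.642)/0.04432 = -0.07790/0.04432 = -1.758.
p-value = 2·P(Z > 1.758) ≈ 0.0788; since p > α = 0.025, fail to reject H₀.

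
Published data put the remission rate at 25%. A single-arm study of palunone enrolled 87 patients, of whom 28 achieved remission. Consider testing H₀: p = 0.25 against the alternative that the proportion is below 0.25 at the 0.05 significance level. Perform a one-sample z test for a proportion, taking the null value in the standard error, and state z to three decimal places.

p̂ = 28/87 = 0.321839.
Standard error under H₀: √(0.25×0.75/87) = 0.046424.
z = (0.321839 − 0.25)/0.046424 = 0.071839/0.046424 = 1.547.
p-value = P(Z < 1.547) ≈ 0.9391, so at α = 0.05 we fail to reject H₀.

z = 1.547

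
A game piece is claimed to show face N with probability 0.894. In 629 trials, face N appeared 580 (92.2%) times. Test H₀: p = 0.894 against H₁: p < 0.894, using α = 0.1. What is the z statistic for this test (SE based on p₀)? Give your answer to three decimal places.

z = 2.289

p̂ = 580/629 = 0.922099.
Under H₀, SE = √(0.894·0.106/629) = √(0.000150658) = 0.012274.
z = (0.922099 − 0.894)/0.012274 = 0.028099/0.012274 = 2.289.
p-value = P(Z < 2.289) ≈ 0.9890. With α = 0.1, fail to reject H₀.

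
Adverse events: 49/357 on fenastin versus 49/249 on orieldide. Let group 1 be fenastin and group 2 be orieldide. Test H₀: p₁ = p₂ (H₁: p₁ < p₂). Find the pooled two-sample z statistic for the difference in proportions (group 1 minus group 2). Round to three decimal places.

z = -1.958

p̂₁ = 49/357 ≈ 0.137255, p̂₂ = 49/249 ≈ 0.196787.
Pooled p̂ = (49+49)/(357+249) = 98/606 = 0.161716.
SE = √(p̂(1−p̂)(1/n₁+1/n₂)) = √(0.161716·0.838284·0.00681718) = √(0.000924165) = 0.030400.
z = (0.137255 − 0.196787)/0.030400 = -0.059532/0.030400 = -1.958.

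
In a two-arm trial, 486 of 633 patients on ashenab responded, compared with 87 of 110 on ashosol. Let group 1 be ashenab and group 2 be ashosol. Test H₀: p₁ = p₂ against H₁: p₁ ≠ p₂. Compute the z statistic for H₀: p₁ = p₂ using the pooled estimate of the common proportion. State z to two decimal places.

p̂₁ = 486/633 = 0.7678, p̂₂ = 87/110 = 0.7909.
Pooled p̂ = (486+87)/(633+110) = 573/743 = 0.7712.
SE = √(0.176452 × 0.0106707) = 0.0434.
z = (0.7678 − 0.7909)/0.0434 = -0.0231/0.0434 = -0.53.

z = -0.53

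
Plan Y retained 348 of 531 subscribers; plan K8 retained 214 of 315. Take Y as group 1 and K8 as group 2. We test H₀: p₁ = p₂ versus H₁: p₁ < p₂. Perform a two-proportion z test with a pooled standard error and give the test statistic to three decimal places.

p̂₁ = 348/531 = 0.65537, p̂₂ = 214/315 = 0.67937.
Pooled p̂ = (348+214)/(531+315) = 562/846 = 0.66430.
SE = √(p̂(1−p̂)(1/n₁+1/n₂)) = √(0.66430·0.33570·0.00505784) = √(0.00112792) = 0.03358.
z = (0.65537 − 0.67937)/0.03358 = -0.02400/0.03358 = -0.715.
p-value = P(Z < -0.715) ≈ 0.2374.

z = -0.715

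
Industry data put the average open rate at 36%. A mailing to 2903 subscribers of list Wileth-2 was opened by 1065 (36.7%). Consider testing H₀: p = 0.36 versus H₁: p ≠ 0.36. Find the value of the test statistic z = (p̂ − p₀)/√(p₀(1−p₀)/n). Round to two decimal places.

p̂ = 1065/2903 ≈ 0.36686.
Standard error under H₀: √(0.36×0.64/2903) = 0.00891.
z = (0.36686 − 0.36)/0.00891 = 0.00686/0.00891 = 0.77.

z = 0.77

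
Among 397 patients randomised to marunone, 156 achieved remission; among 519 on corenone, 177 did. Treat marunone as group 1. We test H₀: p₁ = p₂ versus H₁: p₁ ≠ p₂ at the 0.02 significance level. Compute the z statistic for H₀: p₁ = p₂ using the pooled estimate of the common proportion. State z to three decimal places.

z = 1.618

p̂₁ = 156/397 ≈ 0.392947, p̂₂ = 177/519 ≈ 0.341040.
Pooled p̂ = (156+177)/(397+519) = 333/916 = 0.363537.
SE = √(0.231378 × 0.00444567) = 0.032072.
z = (0.392947 − 0.341040)/0.032072 = 0.051907/0.032072 = 1.618.
Two-sided p-value ≈ 2·Φ(−1.618) = 0.1056; since p > α = 0.02, fail to reject H₀.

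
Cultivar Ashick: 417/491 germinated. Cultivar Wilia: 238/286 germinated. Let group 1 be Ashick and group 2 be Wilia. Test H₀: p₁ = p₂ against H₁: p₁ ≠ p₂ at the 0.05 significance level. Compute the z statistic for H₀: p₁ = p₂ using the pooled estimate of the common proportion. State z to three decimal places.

p̂₁ = 417/491 = 0.84929, p̂₂ = 238/286 = 0.83217.
Pooled p̂ = (417+238)/(491+286) = 655/777 = 0.84299.
SE = √(0.132361 × 0.00553316) = 0.02706.
z = (0.84929 − 0.83217)/0.02706 = 0.01712/0.02706 = 0.633.
Two-sided p-value ≈ 2·Φ(−0.633) = 0.5270, so at α = 0.05 we fail to reject H₀.

z = 0.633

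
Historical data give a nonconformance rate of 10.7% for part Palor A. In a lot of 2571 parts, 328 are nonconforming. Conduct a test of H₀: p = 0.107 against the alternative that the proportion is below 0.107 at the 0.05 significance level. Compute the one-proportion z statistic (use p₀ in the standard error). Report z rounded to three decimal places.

z = 3.375

p̂ = 328/2571 ≈ 0.127577.
Under H₀, SE = √(0.107·0.893/2571) = √(3.71649e-05) = 0.006096.
z = (0.127577 − 0.107)/0.006096 = 0.020577/0.006096 = 3.375.
p-value = P(Z < 3.375) ≈ 0.9996. With α = 0.05, fail to reject H₀.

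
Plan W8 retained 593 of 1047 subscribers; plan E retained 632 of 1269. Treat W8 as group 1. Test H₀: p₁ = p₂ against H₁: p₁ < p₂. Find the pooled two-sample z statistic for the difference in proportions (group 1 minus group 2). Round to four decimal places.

p̂₁ = 593/1047 ≈ 0.5663801, p̂₂ = 632/1269 ≈ 0.4980299.
Pooled p̂ = (593+632)/(1047+1269) = 1225/2316 = 0.5289292.
SE = √(0.249163 × 0.00174313) = 0.0208404.
z = (0.5663801 − 0.4980299)/0.0208404 = 0.0683502/0.0208404 = 3.2797.
p-value = P(Z < 3.280) ≈ 0.9995.

z = 3.2797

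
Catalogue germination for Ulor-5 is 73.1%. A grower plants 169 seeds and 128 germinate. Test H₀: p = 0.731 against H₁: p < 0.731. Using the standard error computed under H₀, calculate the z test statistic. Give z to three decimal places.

z = 0.774

p̂ = 128/169 ≈ 0.75740.
Standard error under H₀: √(0.731×0.269/169) = 0.03411.
z = (0.75740 − 0.731)/0.03411 = 0.02640/0.03411 = 0.774.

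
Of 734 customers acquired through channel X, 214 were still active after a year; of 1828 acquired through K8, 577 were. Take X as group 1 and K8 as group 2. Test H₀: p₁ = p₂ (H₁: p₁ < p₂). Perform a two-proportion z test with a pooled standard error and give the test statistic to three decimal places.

z = -1.193

p̂₁ = 214/734 = 0.291553, p̂₂ = 577/1828 = 0.315646.
Pooled p̂ = (214+577)/(734+1828) = 791/2562 = 0.308743.
SE = √(0.213421 × 0.00190944) = 0.020187.
z = (0.291553 − 0.315646)/0.020187 = -0.024093/0.020187 = -1.193.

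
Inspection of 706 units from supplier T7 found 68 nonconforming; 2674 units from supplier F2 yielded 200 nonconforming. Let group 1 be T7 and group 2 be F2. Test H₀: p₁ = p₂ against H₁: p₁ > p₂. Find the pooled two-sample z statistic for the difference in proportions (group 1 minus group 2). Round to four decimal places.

z = 1.8826

p̂₁ = 68/706 ≈ 0.0963173, p̂₂ = 200/2674 ≈ 0.0747943.
Pooled p̂ = (68+200)/(706+2674) = 268/3380 = 0.0792899.
SE = √(0.073003 × 0.0017904) = 0.0114326.
z = (0.0963173 − 0.0747943)/0.0114326 = 0.0215230/0.0114326 = 1.8826.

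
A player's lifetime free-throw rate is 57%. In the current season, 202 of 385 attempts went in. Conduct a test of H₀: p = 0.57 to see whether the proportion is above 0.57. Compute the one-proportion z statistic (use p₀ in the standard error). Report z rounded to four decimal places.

p̂ = 202/385 = 0.524675.
Standard error under H₀: √(0.57×0.43/385) = 0.025231.
z = (0.524675 − 0.57)/0.025231 = -0.045325/0.025231 = -1.7964.
p-value = P(Z > -1.796) ≈ 0.9638.

z = -1.7964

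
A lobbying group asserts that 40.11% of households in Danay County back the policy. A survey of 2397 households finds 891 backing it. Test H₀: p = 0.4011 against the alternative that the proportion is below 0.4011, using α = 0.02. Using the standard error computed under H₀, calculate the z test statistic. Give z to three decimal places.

z = -2.935

p̂ = 891/2397 = 0.371715.
Under H₀, SE = √(0.4011·0.5989/2397) = √(0.000100216) = 0.010011.
z = (0.371715 − 0.4011)/0.010011 = -0.029385/0.010011 = -2.935.
p-value = P(Z < -2.935) ≈ 0.0017, so at α = 0.02 we reject H₀.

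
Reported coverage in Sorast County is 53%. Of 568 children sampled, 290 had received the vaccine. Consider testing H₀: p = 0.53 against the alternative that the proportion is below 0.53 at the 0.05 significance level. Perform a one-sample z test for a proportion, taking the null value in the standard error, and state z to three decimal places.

z = -0.928

p̂ = 290/568 = 0.51056.
Standard error under H₀: √(0.53×0.47/568) = 0.02094.
z = (0.51056 − 0.53)/0.02094 = -0.01944/0.02094 = -0.928.
p-value = P(Z < -0.928) ≈ 0.1767, so at α = 0.05 we fail to reject H₀.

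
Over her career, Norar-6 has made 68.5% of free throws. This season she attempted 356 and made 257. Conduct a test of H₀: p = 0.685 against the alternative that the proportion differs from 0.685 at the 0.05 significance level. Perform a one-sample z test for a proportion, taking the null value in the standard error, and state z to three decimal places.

p̂ = 257/356 ≈ 0.72191.
SE = √(p₀(1−p₀)/n) = √(0.21577/356) = 0.02462.
z = (0.72191 − 0.685)/0.02462 = 0.03691/0.02462 = 1.499.
Two-sided p-value ≈ 2·Φ(−1.499) = 0.1338; since p > α = 0.05, fail to reject H₀.

z = 1.499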